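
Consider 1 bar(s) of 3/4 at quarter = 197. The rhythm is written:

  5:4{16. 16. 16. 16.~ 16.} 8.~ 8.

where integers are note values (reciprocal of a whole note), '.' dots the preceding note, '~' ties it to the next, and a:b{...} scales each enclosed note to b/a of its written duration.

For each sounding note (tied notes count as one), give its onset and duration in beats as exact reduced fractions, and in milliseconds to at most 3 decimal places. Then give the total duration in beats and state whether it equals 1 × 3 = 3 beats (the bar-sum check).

1) 0.0ms=0b +91.371ms=3/10b
2) 91.371ms=3/10b +91.371ms=3/10b
3) 182.741ms=3/5b +91.371ms=3/10b
4) 274.112ms=9/10b +182.741ms=3/5b
5) 456.853ms=3/2b +456.853ms=3/2b
Σ=3b of 3 (197bpm 3/4) — PASS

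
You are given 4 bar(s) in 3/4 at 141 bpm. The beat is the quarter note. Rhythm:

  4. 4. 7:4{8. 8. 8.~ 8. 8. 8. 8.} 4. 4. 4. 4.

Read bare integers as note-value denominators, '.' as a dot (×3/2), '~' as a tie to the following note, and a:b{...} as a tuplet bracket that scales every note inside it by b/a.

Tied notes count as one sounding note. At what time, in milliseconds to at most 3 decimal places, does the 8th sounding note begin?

1. 0.0ms @ 0 + 638.298ms (3/2)
2. 638.298ms @ 3/2 + 638.298ms (3/2)
3. 1276.596ms @ 3 + 182.371ms (3/7)
4. 1458.967ms @ 24/7 + 182.371ms (3/7)
5. 1641.337ms @ 27/7 + 364.742ms (6/7)
6. 2006.079ms @ 33/7 + 182.371ms (3/7)
7. 2188.45ms @ 36/7 + 182.371ms (3/7)
8. 2370.821ms @ 39/7 + 182.371ms (3/7)
9. 2553.191ms @ 6 + 638.298ms (3/2)
10. 3191.489ms @ 15/2 + 638.298ms (3/2)
11. 3829.787ms @ 9 + 638.298ms (3/2)
12. 4468.085ms @ 21/2 + 638.298ms (3/2)

note 8 onset = 39/7b = 2370.821ms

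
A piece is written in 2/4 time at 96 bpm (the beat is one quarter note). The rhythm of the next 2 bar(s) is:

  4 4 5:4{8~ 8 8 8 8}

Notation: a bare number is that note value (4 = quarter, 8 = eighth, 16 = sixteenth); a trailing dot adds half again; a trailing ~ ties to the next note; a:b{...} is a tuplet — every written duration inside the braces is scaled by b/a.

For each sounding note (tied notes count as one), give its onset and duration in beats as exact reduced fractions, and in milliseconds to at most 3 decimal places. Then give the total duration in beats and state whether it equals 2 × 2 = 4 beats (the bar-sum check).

1) 0.0ms=0b +625.0ms=1b
2) 625.0ms=1b +625.0ms=1b
3) 1250.0ms=2b +500.0ms=4/5b
4) 1750.0ms=14/5b +250.0ms=2/5b
5) 2000.0ms=16/5b +250.0ms=2/5b
6) 2250.0ms=18/5b +250.0ms=2/5b
Σ=4b of 4 (96bpm 2/4) — PASS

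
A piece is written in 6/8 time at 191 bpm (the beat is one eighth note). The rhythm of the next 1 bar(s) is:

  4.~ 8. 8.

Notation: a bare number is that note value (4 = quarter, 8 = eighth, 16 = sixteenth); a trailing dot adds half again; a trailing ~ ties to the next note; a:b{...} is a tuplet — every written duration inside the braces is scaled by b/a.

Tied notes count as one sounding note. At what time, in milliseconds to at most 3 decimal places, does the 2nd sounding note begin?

1. 0.0ms @ 0 + 1413.613ms (9/2)
2. 1413.613ms @ 9/2 + 471.204ms (3/2)

note 2 onset = 9/2b = 1413.613ms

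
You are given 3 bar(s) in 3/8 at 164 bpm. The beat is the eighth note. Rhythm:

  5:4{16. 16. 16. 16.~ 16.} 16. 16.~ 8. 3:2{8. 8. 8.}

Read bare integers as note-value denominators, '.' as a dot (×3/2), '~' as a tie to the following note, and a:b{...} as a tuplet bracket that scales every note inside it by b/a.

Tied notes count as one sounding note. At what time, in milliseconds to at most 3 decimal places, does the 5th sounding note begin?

note 5 onset = 3b = 1097.561ms

1. 0.0ms @ 0 + 219.512ms (3/5)
2. 219.512ms @ 3/5 + 219.512ms (3/5)
3. 439.024ms @ 6/5 + 219.512ms (3/5)
4. 658.537ms @ 9/5 + 439.024ms (6/5)
5. 1097.561ms @ 3 + 274.39ms (3/4)
6. 1371.951ms @ 15/4 + 823.171ms (9/4)
7. 2195.122ms @ 6 + 365.854ms (1)
8. 2560.976ms @ 7 + 365.854ms (1)
9. 2926.829ms @ 8 + 365.854ms (1)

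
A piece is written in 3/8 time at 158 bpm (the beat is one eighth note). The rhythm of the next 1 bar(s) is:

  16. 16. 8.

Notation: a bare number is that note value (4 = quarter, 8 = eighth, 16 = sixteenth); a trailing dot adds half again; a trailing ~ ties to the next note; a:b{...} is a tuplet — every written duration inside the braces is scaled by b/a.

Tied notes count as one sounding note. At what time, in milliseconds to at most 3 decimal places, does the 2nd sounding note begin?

note 2 onset = 3/4b = 284.81ms

1. 0.0ms @ 0 + 284.81ms (3/4)
2. 284.81ms @ 3/4 + 284.81ms (3/4)
3. 569.62ms @ 3/2 + 569.62ms (3/2)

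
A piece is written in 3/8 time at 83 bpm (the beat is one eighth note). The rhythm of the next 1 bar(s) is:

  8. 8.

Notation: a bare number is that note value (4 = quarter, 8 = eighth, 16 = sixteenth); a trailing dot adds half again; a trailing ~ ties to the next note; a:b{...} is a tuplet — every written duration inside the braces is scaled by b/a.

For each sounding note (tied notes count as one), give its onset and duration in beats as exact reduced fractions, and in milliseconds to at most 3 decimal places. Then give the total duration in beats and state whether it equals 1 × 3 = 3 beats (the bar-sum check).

1) 0.0ms=0b +1084.337ms=3/2b
2) 1084.337ms=3/2b +1084.337ms=3/2b
Σ=3b of 3 (83bpm 3/8) — PASS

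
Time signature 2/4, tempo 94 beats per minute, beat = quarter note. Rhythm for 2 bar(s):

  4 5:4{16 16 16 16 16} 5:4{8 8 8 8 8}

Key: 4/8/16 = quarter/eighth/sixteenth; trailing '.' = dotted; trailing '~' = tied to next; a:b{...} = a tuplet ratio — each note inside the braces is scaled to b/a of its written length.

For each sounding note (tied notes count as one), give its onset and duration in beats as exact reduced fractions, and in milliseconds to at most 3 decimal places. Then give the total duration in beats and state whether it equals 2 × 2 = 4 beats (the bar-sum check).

1) 0.0ms=0b +638.298ms=1b
2) 638.298ms=1b +127.66ms=1/5b
3) 765.957ms=6/5b +127.66ms=1/5b
4) 893.617ms=7/5b +127.66ms=1/5b
5) 1021.277ms=8/5b +127.66ms=1/5b
6) 1148.936ms=9/5b +127.66ms=1/5b
7) 1276.596ms=2b +255.319ms=2/5b
8) 1531.915ms=12/5b +255.319ms=2/5b
9) 1787.234ms=14/5b +255.319ms=2/5b
10) 2042.553ms=16/5b +255.319ms=2/5b
11) 2297.872ms=18/5b +255.319ms=2/5b
Σ=4b of 4 (94bpm 2/4) — PASS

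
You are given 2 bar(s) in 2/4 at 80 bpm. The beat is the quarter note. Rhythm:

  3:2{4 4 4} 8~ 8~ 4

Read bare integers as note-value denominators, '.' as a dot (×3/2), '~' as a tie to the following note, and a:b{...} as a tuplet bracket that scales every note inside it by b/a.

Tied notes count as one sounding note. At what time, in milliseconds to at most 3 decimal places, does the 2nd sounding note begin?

1. 0.0ms @ 0 + 500.0ms (2/3)
2. 500.0ms @ 2/3 + 500.0ms (2/3)
3. 1000.0ms @ 4/3 + 500.0ms (2/3)
4. 1500.0ms @ 2 + 1500.0ms (2)

note 2 onset = 2/3b = 500.0ms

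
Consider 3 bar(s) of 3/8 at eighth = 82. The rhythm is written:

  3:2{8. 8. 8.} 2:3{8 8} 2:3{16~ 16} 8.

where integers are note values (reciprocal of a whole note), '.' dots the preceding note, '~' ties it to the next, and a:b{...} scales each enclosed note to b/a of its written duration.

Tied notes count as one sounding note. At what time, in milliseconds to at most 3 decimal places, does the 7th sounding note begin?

1. 0.0ms @ 0 + 731.707ms (1)
2. 731.707ms @ 1 + 731.707ms (1)
3. 1463.415ms @ 2 + 731.707ms (1)
4. 2195.122ms @ 3 + 1097.561ms (3/2)
5. 3292.683ms @ 9/2 + 1097.561ms (3/2)
6. 4390.244ms @ 6 + 1097.561ms (3/2)
7. 5487.805ms @ 15/2 + 1097.561ms (3/2)

note 7 onset = 15/2b = 5487.805ms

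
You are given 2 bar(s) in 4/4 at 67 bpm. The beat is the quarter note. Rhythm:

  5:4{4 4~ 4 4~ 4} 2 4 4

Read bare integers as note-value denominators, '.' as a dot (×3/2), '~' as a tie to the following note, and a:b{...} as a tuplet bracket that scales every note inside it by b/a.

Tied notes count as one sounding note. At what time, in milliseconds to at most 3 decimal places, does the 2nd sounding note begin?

note 2 onset = 4/5b = 716.418ms

1. 0.0ms @ 0 + 716.418ms (4/5)
2. 716.418ms @ 4/5 + 1432.836ms (8/5)
3. 2149.254ms @ 12/5 + 1432.836ms (8/5)
4. 3582.09ms @ 4 + 1791.045ms (2)
5. 5373.134ms @ 6 + 895.522ms (1)
6. 6268.657ms @ 7 + 895.522ms (1)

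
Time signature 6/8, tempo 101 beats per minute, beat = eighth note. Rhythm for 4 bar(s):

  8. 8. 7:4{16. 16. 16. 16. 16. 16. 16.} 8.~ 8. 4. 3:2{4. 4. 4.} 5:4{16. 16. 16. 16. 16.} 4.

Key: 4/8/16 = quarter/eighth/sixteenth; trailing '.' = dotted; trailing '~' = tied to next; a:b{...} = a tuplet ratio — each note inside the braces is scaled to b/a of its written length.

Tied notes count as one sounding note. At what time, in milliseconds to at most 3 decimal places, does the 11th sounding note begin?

note 11 onset = 9b = 5346.535ms

1. 0.0ms @ 0 + 891.089ms (3/2)
2. 891.089ms @ 3/2 + 891.089ms (3/2)
3. 1782.178ms @ 3 + 254.597ms (3/7)
4. 2036.775ms @ 24/7 + 254.597ms (3/7)
5. 2291.372ms @ 27/7 + 254.597ms (3/7)
6. 2545.969ms @ 30/7 + 254.597ms (3/7)
7. 2800.566ms @ 33/7 + 254.597ms (3/7)
8. 3055.163ms @ 36/7 + 254.597ms (3/7)
9. 3309.76ms @ 39/7 + 254.597ms (3/7)
10. 3564.356ms @ 6 + 1782.178ms (3)
11. 5346.535ms @ 9 + 1782.178ms (3)
12. 7128.713ms @ 12 + 1188.119ms (2)
13. 8316.832ms @ 14 + 1188.119ms (2)
14. 9504.95ms @ 16 + 1188.119ms (2)
15. 10693.069ms @ 18 + 356.436ms (3/5)
16. 11049.505ms @ 93/5 + 356.436ms (3/5)
17. 11405.941ms @ 96/5 + 356.436ms (3/5)
18. 11762.376ms @ 99/5 + 356.436ms (3/5)
19. 12118.812ms @ 102/5 + 356.436ms (3/5)
20. 12475.248ms @ 21 + 1782.178ms (3)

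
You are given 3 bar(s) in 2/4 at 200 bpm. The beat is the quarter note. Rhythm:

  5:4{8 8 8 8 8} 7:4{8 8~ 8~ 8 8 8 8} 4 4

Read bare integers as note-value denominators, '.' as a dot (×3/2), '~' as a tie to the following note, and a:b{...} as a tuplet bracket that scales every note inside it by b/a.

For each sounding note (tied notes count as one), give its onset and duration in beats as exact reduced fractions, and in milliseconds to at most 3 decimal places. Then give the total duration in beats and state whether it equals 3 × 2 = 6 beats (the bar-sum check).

1) 0.0ms=0b +120.0ms=2/5b
2) 120.0ms=2/5b +120.0ms=2/5b
3) 240.0ms=4/5b +120.0ms=2/5b
4) 360.0ms=6/5b +120.0ms=2/5b
5) 480.0ms=8/5b +120.0ms=2/5b
6) 600.0ms=2b +85.714ms=2/7b
7) 685.714ms=16/7b +257.143ms=6/7b
8) 942.857ms=22/7b +85.714ms=2/7b
9) 1028.571ms=24/7b +85.714ms=2/7b
10) 1114.286ms=26/7b +85.714ms=2/7b
11) 1200.0ms=4b +300.0ms=1b
12) 1500.0ms=5b +300.0ms=1b
Σ=6b of 6 (200bpm 2/4) — PASS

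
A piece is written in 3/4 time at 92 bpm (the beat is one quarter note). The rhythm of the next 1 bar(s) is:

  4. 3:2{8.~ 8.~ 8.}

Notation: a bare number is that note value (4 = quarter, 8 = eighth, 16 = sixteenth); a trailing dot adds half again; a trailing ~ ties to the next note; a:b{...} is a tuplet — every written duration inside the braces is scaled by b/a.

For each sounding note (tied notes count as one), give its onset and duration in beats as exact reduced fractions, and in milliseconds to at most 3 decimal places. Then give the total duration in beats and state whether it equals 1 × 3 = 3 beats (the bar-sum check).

1) 0.0ms=0b +978.261ms=3/2b
2) 978.261ms=3/2b +978.261ms=3/2b
Σ=3b of 3 (92bpm 3/4) — PASS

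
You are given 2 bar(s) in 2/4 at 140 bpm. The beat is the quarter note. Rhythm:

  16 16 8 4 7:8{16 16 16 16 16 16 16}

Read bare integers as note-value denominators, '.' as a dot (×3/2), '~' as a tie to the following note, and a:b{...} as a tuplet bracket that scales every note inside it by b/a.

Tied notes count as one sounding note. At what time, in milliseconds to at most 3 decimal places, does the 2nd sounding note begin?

note 2 onset = 1/4b = 107.143ms

1. 0.0ms @ 0 + 107.143ms (1/4)
2. 107.143ms @ 1/4 + 107.143ms (1/4)
3. 214.286ms @ 1/2 + 214.286ms (1/2)
4. 428.571ms @ 1 + 428.571ms (1)
5. 857.143ms @ 2 + 122.449ms (2/7)
6. 979.592ms @ 16/7 + 122.449ms (2/7)
7. 1102.041ms @ 18/7 + 122.449ms (2/7)
8. 1224.49ms @ 20/7 + 122.449ms (2/7)
9. 1346.939ms @ 22/7 + 122.449ms (2/7)
10. 1469.388ms @ 24/7 + 122.449ms (2/7)
11. 1591.837ms @ 26/7 + 122.449ms (2/7)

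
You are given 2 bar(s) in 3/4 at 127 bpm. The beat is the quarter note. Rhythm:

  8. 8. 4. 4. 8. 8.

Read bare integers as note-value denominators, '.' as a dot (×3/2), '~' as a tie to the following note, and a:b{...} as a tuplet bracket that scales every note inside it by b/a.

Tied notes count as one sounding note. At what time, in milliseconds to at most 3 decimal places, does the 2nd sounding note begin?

1. 0.0ms @ 0 + 354.331ms (3/4)
2. 354.331ms @ 3/4 + 354.331ms (3/4)
3. 708.661ms @ 3/2 + 708.661ms (3/2)
4. 1417.323ms @ 3 + 708.661ms (3/2)
5. 2125.984ms @ 9/2 + 354.331ms (3/4)
6. 2480.315ms @ 21/4 + 354.331ms (3/4)

note 2 onset = 3/4b = 354.331ms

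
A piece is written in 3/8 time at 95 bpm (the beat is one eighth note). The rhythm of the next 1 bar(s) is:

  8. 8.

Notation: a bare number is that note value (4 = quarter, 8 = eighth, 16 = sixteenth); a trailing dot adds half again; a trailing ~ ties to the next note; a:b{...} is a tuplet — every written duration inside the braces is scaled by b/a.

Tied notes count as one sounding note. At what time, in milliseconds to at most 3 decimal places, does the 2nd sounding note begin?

1. 0.0ms @ 0 + 947.368ms (3/2)
2. 947.368ms @ 3/2 + 947.368ms (3/2)

note 2 onset = 3/2b = 947.368ms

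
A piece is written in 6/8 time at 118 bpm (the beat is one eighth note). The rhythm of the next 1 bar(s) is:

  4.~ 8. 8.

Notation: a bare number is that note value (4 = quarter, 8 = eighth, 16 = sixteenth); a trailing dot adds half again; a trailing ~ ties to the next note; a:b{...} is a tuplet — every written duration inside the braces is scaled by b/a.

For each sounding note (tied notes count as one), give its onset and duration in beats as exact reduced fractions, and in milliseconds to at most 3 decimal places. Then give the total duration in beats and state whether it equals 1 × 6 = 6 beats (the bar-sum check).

1) 0.0ms=0b +2288.136ms=9/2b
2) 2288.136ms=9/2b +762.712ms=3/2b
Σ=6b of 6 (118bpm 6/8) — PASS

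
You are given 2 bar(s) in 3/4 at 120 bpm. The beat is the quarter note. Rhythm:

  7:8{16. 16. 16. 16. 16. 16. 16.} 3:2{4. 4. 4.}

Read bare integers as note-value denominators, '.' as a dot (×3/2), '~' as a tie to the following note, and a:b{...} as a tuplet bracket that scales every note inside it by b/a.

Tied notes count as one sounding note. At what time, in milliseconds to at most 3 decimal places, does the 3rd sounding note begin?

1. 0.0ms @ 0 + 214.286ms (3/7)
2. 214.286ms @ 3/7 + 214.286ms (3/7)
3. 428.571ms @ 6/7 + 214.286ms (3/7)
4. 642.857ms @ 9/7 + 214.286ms (3/7)
5. 857.143ms @ 12/7 + 214.286ms (3/7)
6. 1071.429ms @ 15/7 + 214.286ms (3/7)
7. 1285.714ms @ 18/7 + 214.286ms (3/7)
8. 1500.0ms @ 3 + 500.0ms (1)
9. 2000.0ms @ 4 + 500.0ms (1)
10. 2500.0ms @ 5 + 500.0ms (1)

note 3 onset = 6/7b = 428.571ms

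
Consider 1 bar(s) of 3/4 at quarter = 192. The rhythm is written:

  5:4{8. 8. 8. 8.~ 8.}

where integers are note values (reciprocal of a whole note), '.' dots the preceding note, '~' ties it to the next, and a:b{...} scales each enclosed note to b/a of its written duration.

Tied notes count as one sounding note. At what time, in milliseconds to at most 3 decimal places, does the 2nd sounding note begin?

1. 0.0ms @ 0 + 187.5ms (3/5)
2. 187.5ms @ 3/5 + 187.5ms (3/5)
3. 375.0ms @ 6/5 + 187.5ms (3/5)
4. 562.5ms @ 9/5 + 375.0ms (6/5)

note 2 onset = 3/5b = 187.5ms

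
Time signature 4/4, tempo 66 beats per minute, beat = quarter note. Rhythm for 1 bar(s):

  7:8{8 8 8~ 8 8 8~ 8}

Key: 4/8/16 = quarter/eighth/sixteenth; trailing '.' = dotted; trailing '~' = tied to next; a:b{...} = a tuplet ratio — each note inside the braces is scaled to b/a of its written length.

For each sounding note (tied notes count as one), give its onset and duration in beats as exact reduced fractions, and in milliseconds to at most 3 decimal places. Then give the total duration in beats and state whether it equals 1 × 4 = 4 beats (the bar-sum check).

1) 0.0ms=0b +519.481ms=4/7b
2) 519.481ms=4/7b +519.481ms=4/7b
3) 1038.961ms=8/7b +1038.961ms=8/7b
4) 2077.922ms=16/7b +519.481ms=4/7b
5) 2597.403ms=20/7b +1038.961ms=8/7b
Σ=4b of 4 (66bpm 4/4) — PASS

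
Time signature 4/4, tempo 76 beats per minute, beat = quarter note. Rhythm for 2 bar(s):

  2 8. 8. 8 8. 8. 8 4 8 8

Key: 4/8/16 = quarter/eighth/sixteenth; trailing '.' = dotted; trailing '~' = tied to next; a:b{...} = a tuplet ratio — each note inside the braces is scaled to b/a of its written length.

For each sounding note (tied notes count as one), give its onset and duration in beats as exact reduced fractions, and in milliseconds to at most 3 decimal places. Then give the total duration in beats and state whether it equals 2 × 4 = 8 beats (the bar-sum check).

1) 0.0ms=0b +1578.947ms=2b
2) 1578.947ms=2b +592.105ms=3/4b
3) 2171.053ms=11/4b +592.105ms=3/4b
4) 2763.158ms=7/2b +394.737ms=1/2b
5) 3157.895ms=4b +592.105ms=3/4b
6) 3750.0ms=19/4b +592.105ms=3/4b
7) 4342.105ms=11/2b +394.737ms=1/2b
8) 4736.842ms=6b +789.474ms=1b
9) 5526.316ms=7b +394.737ms=1/2b
10) 5921.053ms=15/2b +394.737ms=1/2b
Σ=8b of 8 (76bpm 4/4) — PASS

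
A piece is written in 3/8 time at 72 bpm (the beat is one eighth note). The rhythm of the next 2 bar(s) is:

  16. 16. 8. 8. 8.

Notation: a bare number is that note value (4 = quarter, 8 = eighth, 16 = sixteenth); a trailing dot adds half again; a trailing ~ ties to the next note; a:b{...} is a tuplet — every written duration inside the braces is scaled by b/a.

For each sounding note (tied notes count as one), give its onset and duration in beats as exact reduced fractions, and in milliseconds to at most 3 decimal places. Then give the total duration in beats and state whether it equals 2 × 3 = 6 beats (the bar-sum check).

1) 0.0ms=0b +625.0ms=3/4b
2) 625.0ms=3/4b +625.0ms=3/4b
3) 1250.0ms=3/2b +1250.0ms=3/2b
4) 2500.0ms=3b +1250.0ms=3/2b
5) 3750.0ms=9/2b +1250.0ms=3/2b
Σ=6b of 6 (72bpm 3/8) — PASS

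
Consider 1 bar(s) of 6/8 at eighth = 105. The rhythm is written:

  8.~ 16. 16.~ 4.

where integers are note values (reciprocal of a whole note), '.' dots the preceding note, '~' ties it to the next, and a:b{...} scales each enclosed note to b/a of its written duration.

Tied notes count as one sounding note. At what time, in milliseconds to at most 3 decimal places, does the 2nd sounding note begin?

1. 0.0ms @ 0 + 1285.714ms (9/4)
2. 1285.714ms @ 9/4 + 2142.857ms (15/4)

note 2 onset = 9/4b = 1285.714ms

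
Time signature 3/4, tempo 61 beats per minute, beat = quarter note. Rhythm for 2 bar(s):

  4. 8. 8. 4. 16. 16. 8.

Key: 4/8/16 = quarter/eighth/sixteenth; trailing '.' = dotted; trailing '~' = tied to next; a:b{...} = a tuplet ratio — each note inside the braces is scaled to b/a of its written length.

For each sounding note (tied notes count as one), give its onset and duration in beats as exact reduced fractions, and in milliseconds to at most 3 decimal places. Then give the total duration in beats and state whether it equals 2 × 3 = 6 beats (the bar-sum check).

1) 0.0ms=0b +1475.41ms=3/2b
2) 1475.41ms=3/2b +737.705ms=3/4b
3) 2213.115ms=9/4b +737.705ms=3/4b
4) 2950.82ms=3b +1475.41ms=3/2b
5) 4426.23ms=9/2b +368.852ms=3/8b
6) 4795.082ms=39/8b +368.852ms=3/8b
7) 5163.934ms=21/4b +737.705ms=3/4b
Σ=6b of 6 (61bpm 3/4) — PASS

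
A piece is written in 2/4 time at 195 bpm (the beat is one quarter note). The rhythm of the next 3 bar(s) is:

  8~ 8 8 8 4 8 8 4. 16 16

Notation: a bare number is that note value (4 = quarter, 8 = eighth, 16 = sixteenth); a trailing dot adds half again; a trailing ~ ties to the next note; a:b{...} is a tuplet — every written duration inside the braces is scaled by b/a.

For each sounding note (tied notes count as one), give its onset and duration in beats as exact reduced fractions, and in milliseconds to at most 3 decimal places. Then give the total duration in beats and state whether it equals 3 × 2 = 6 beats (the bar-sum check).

1) 0.0ms=0b +307.692ms=1b
2) 307.692ms=1b +153.846ms=1/2b
3) 461.538ms=3/2b +153.846ms=1/2b
4) 615.385ms=2b +307.692ms=1b
5) 923.077ms=3b +153.846ms=1/2b
6) 1076.923ms=7/2b +153.846ms=1/2b
7) 1230.769ms=4b +461.538ms=3/2b
8) 1692.308ms=11/2b +76.923ms=1/4b
9) 1769.231ms=23/4b +76.923ms=1/4b
Σ=6b of 6 (195bpm 2/4) — PASS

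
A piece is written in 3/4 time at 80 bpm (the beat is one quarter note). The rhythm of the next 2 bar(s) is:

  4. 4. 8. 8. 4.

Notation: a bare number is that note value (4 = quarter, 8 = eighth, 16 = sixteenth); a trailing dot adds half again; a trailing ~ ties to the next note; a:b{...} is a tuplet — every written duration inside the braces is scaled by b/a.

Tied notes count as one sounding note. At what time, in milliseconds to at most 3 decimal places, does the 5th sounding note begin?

1. 0.0ms @ 0 + 1125.0ms (3/2)
2. 1125.0ms @ 3/2 + 1125.0ms (3/2)
3. 2250.0ms @ 3 + 562.5ms (3/4)
4. 2812.5ms @ 15/4 + 562.5ms (3/4)
5. 3375.0ms @ 9/2 + 1125.0ms (3/2)

note 5 onset = 9/2b = 3375.0ms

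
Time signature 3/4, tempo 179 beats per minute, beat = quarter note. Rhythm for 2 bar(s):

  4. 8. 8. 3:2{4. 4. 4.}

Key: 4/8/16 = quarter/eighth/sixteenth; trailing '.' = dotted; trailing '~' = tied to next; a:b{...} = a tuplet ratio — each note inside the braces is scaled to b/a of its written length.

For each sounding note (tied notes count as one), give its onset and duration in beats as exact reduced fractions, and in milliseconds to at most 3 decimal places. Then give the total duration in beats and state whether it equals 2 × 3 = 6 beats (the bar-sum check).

1) 0.0ms=0b +502.793ms=3/2b
2) 502.793ms=3/2b +251.397ms=3/4b
3) 754.19ms=9/4b +251.397ms=3/4b
4) 1005.587ms=3b +335.196ms=1b
5) 1340.782ms=4b +335.196ms=1b
6) 1675.978ms=5b +335.196ms=1b
Σ=6b of 6 (179bpm 3/4) — PASS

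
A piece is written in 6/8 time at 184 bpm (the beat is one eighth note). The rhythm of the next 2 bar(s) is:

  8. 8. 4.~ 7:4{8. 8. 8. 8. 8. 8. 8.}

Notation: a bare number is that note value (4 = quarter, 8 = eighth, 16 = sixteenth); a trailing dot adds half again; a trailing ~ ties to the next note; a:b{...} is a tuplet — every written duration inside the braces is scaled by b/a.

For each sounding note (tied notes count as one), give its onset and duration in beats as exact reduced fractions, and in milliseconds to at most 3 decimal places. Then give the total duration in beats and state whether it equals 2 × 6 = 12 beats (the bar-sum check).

1) 0.0ms=0b +489.13ms=3/2b
2) 489.13ms=3/2b +489.13ms=3/2b
3) 978.261ms=3b +1257.764ms=27/7b
4) 2236.025ms=48/7b +279.503ms=6/7b
5) 2515.528ms=54/7b +279.503ms=6/7b
6) 2795.031ms=60/7b +279.503ms=6/7b
7) 3074.534ms=66/7b +279.503ms=6/7b
8) 3354.037ms=72/7b +279.503ms=6/7b
9) 3633.54ms=78/7b +279.503ms=6/7b
Σ=12b of 12 (184bpm 6/8) — PASS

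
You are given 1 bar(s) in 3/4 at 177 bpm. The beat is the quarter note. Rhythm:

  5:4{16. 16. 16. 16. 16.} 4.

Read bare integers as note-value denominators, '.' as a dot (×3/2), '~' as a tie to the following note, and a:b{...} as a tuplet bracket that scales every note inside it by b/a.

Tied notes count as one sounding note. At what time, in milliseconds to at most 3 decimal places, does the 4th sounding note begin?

note 4 onset = 9/10b = 305.085ms

1. 0.0ms @ 0 + 101.695ms (3/10)
2. 101.695ms @ 3/10 + 101.695ms (3/10)
3. 203.39ms @ 3/5 + 101.695ms (3/10)
4. 305.085ms @ 9/10 + 101.695ms (3/10)
5. 406.78ms @ 6/5 + 101.695ms (3/10)
6. 508.475ms @ 3/2 + 508.475ms (3/2)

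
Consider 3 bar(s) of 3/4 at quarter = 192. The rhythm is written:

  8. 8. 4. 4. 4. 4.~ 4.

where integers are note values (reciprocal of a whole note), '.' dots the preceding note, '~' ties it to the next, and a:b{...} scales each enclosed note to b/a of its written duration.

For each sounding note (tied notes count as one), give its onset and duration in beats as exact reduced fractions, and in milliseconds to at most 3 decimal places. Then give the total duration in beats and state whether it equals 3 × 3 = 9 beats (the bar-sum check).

1) 0.0ms=0b +234.375ms=3/4b
2) 234.375ms=3/4b +234.375ms=3/4b
3) 468.75ms=3/2b +468.75ms=3/2b
4) 937.5ms=3b +468.75ms=3/2b
5) 1406.25ms=9/2b +468.75ms=3/2b
6) 1875.0ms=6b +937.5ms=3b
Σ=9b of 9 (192bpm 3/4) — PASS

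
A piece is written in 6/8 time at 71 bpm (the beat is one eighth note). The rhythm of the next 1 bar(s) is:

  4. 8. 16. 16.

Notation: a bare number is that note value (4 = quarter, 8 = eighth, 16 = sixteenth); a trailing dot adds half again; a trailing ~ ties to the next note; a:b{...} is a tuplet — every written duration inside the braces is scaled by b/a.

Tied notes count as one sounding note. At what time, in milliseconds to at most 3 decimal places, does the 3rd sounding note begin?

1. 0.0ms @ 0 + 2535.211ms (3)
2. 2535.211ms @ 3 + 1267.606ms (3/2)
3. 3802.817ms @ 9/2 + 633.803ms (3/4)
4. 4436.62ms @ 21/4 + 633.803ms (3/4)

note 3 onset = 9/2b = 3802.817ms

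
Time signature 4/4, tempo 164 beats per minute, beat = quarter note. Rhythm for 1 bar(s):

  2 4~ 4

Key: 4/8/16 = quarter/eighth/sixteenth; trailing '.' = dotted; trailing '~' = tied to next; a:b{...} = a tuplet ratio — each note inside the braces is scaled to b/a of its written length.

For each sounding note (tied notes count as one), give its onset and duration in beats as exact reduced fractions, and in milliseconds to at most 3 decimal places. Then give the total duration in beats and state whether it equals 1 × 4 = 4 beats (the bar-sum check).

1) 0.0ms=0b +731.707ms=2b
2) 731.707ms=2b +731.707ms=2b
Σ=4b of 4 (164bpm 4/4) — PASS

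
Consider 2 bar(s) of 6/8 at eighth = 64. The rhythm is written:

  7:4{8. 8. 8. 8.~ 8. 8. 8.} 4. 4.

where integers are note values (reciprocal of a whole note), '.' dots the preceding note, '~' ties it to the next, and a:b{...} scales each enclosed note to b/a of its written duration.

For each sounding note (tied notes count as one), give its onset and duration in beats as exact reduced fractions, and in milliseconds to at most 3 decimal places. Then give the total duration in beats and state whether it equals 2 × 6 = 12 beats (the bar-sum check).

1) 0.0ms=0b +803.571ms=6/7b
2) 803.571ms=6/7b +803.571ms=6/7b
3) 1607.143ms=12/7b +803.571ms=6/7b
4) 2410.714ms=18/7b +1607.143ms=12/7b
5) 4017.857ms=30/7b +803.571ms=6/7b
6) 4821.429ms=36/7b +803.571ms=6/7b
7) 5625.0ms=6b +2812.5ms=3b
8) 8437.5ms=9b +2812.5ms=3b
Σ=12b of 12 (64bpm 6/8) — PASS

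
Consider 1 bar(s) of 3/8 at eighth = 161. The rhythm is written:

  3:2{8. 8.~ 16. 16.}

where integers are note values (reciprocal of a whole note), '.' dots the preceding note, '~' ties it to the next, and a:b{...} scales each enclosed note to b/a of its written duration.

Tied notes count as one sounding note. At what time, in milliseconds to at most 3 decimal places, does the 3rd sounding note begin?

note 3 onset = 5/2b = 931.677ms

1. 0.0ms @ 0 + 372.671ms (1)
2. 372.671ms @ 1 + 559.006ms (3/2)
3. 931.677ms @ 5/2 + 186.335ms (1/2)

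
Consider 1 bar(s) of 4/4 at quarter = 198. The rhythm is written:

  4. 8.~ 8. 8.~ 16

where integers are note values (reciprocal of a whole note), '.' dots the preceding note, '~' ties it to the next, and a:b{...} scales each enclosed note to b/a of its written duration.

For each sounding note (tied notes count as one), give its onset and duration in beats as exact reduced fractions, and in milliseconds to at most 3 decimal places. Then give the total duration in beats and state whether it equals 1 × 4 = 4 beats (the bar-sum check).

1) 0.0ms=0b +454.545ms=3/2b
2) 454.545ms=3/2b +454.545ms=3/2b
3) 909.091ms=3b +303.03ms=1b
Σ=4b of 4 (198bpm 4/4) — PASS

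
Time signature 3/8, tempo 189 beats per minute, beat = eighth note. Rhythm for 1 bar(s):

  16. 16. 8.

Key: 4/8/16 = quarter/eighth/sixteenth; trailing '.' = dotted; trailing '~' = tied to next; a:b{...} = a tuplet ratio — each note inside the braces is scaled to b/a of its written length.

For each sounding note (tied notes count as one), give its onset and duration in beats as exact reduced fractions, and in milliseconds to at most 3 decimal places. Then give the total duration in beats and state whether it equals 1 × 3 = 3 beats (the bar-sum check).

1) 0.0ms=0b +238.095ms=3/4b
2) 238.095ms=3/4b +238.095ms=3/4b
3) 476.19ms=3/2b +476.19ms=3/2b
Σ=3b of 3 (189bpm 3/8) — PASS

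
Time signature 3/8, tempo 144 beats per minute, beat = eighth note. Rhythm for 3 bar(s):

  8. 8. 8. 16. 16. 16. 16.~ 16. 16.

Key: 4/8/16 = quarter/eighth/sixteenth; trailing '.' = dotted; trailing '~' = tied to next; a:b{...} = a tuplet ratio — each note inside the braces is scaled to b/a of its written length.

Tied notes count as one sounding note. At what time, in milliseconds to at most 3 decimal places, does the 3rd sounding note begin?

note 3 onset = 3b = 1250.0ms

1. 0.0ms @ 0 + 625.0ms (3/2)
2. 625.0ms @ 3/2 + 625.0ms (3/2)
3. 1250.0ms @ 3 + 625.0ms (3/2)
4. 1875.0ms @ 9/2 + 312.5ms (3/4)
5. 2187.5ms @ 21/4 + 312.5ms (3/4)
6. 2500.0ms @ 6 + 312.5ms (3/4)
7. 2812.5ms @ 27/4 + 625.0ms (3/2)
8. 3437.5ms @ 33/4 + 312.5ms (3/4)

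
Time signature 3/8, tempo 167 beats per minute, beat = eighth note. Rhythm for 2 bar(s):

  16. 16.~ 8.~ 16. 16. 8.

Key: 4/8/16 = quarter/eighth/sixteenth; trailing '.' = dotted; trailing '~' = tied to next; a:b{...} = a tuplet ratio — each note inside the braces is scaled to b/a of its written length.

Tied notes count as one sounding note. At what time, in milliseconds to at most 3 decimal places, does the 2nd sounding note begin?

1. 0.0ms @ 0 + 269.461ms (3/4)
2. 269.461ms @ 3/4 + 1077.844ms (3)
3. 1347.305ms @ 15/4 + 269.461ms (3/4)
4. 1616.766ms @ 9/2 + 538.922ms (3/2)

note 2 onset = 3/4b = 269.461ms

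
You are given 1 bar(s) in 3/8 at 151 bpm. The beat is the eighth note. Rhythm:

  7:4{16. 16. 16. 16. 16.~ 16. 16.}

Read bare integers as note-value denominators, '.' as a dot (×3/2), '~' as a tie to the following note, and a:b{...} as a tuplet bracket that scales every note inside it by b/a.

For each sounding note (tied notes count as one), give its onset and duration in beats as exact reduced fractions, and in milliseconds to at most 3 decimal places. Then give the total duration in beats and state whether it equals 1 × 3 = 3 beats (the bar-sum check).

1) 0.0ms=0b +170.293ms=3/7b
2) 170.293ms=3/7b +170.293ms=3/7b
3) 340.587ms=6/7b +170.293ms=3/7b
4) 510.88ms=9/7b +170.293ms=3/7b
5) 681.173ms=12/7b +340.587ms=6/7b
6) 1021.76ms=18/7b +170.293ms=3/7b
Σ=3b of 3 (151bpm 3/8) — PASS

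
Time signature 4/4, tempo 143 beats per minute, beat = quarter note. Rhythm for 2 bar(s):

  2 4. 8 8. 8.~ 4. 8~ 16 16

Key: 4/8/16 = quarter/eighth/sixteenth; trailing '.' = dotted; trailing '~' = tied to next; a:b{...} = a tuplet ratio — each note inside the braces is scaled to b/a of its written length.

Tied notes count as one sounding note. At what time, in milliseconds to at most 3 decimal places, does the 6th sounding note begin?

1. 0.0ms @ 0 + 839.161ms (2)
2. 839.161ms @ 2 + 629.371ms (3/2)
3. 1468.531ms @ 7/2 + 209.79ms (1/2)
4. 1678.322ms @ 4 + 314.685ms (3/4)
5. 1993.007ms @ 19/4 + 944.056ms (9/4)
6. 2937.063ms @ 7 + 314.685ms (3/4)
7. 3251.748ms @ 31/4 + 104.895ms (1/4)

note 6 onset = 7b = 2937.063ms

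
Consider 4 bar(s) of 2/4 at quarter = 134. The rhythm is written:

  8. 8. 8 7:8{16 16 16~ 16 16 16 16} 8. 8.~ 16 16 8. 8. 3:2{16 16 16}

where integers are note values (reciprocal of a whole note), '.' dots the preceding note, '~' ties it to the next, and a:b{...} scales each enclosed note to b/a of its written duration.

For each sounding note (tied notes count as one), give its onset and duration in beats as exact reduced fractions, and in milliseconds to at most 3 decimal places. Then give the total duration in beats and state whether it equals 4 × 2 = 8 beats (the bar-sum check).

1) 0.0ms=0b +335.821ms=3/4b
2) 335.821ms=3/4b +335.821ms=3/4b
3) 671.642ms=3/2b +223.881ms=1/2b
4) 895.522ms=2b +127.932ms=2/7b
5) 1023.454ms=16/7b +127.932ms=2/7b
6) 1151.386ms=18/7b +255.864ms=4/7b
7) 1407.249ms=22/7b +127.932ms=2/7b
8) 1535.181ms=24/7b +127.932ms=2/7b
9) 1663.113ms=26/7b +127.932ms=2/7b
10) 1791.045ms=4b +335.821ms=3/4b
11) 2126.866ms=19/4b +447.761ms=1b
12) 2574.627ms=23/4b +111.94ms=1/4b
13) 2686.567ms=6b +335.821ms=3/4b
14) 3022.388ms=27/4b +335.821ms=3/4b
15) 3358.209ms=15/2b +74.627ms=1/6b
16) 3432.836ms=23/3b +74.627ms=1/6b
17) 3507.463ms=47/6b +74.627ms=1/6b
Σ=8b of 8 (134bpm 2/4) — PASS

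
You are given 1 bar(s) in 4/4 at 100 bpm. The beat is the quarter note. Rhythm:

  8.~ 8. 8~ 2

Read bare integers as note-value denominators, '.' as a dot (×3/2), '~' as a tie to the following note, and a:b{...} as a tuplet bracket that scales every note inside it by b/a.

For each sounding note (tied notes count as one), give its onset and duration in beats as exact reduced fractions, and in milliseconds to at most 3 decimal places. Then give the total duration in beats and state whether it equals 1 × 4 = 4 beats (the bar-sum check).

1) 0.0ms=0b +900.0ms=3/2b
2) 900.0ms=3/2b +1500.0ms=5/2b
Σ=4b of 4 (100bpm 4/4) — PASS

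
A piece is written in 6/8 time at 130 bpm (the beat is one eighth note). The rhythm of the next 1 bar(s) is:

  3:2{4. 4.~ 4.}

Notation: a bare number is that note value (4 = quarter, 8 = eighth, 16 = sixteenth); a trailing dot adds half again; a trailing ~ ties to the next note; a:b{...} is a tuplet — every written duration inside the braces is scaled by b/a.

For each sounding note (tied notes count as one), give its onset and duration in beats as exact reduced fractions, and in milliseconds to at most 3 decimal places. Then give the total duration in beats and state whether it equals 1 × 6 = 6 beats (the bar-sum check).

1) 0.0ms=0b +923.077ms=2b
2) 923.077ms=2b +1846.154ms=4b
Σ=6b of 6 (130bpm 6/8) — PASS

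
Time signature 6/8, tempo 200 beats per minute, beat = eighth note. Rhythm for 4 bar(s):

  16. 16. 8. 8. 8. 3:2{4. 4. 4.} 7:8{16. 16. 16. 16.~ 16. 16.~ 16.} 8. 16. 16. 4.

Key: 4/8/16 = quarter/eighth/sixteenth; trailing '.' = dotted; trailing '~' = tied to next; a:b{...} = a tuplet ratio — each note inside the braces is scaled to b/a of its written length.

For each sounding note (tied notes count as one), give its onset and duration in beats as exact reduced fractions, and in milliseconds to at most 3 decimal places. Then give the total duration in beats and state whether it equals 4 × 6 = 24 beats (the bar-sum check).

1) 0.0ms=0b +225.0ms=3/4b
2) 225.0ms=3/4b +225.0ms=3/4b
3) 450.0ms=3/2b +450.0ms=3/2b
4) 900.0ms=3b +450.0ms=3/2b
5) 1350.0ms=9/2b +450.0ms=3/2b
6) 1800.0ms=6b +600.0ms=2b
7) 2400.0ms=8b +600.0ms=2b
8) 3000.0ms=10b +600.0ms=2b
9) 3600.0ms=12b +257.143ms=6/7b
10) 3857.143ms=90/7b +257.143ms=6/7b
11) 4114.286ms=96/7b +257.143ms=6/7b
12) 4371.429ms=102/7b +514.286ms=12/7b
13) 4885.714ms=114/7b +514.286ms=12/7b
14) 5400.0ms=18b +450.0ms=3/2b
15) 5850.0ms=39/2b +225.0ms=3/4b
16) 6075.0ms=81/4b +225.0ms=3/4b
17) 6300.0ms=21b +900.0ms=3b
Σ=24b of 24 (200bpm 6/8) — PASS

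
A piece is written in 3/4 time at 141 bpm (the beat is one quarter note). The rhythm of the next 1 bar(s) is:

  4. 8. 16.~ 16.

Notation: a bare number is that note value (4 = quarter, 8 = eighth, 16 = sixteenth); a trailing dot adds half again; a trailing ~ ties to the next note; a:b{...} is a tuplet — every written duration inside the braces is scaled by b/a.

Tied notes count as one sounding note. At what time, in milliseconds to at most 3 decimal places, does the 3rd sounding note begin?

note 3 onset = 9/4b = 957.447ms

1. 0.0ms @ 0 + 638.298ms (3/2)
2. 638.298ms @ 3/2 + 319.149ms (3/4)
3. 957.447ms @ 9/4 + 319.149ms (3/4)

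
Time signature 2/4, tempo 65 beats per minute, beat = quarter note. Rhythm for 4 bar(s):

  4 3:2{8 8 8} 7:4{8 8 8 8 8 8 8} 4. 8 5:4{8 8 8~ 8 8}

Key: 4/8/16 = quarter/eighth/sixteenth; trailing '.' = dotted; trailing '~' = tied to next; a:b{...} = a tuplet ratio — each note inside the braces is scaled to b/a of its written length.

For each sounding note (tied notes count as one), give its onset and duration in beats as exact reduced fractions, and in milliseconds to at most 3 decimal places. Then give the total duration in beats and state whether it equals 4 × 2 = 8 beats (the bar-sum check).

1) 0.0ms=0b +923.077ms=1b
2) 923.077ms=1b +307.692ms=1/3b
3) 1230.769ms=4/3b +307.692ms=1/3b
4) 1538.462ms=5/3b +307.692ms=1/3b
5) 1846.154ms=2b +263.736ms=2/7b
6) 2109.89ms=16/7b +263.736ms=2/7b
7) 2373.626ms=18/7b +263.736ms=2/7b
8) 2637.363ms=20/7b +263.736ms=2/7b
9) 2901.099ms=22/7b +263.736ms=2/7b
10) 3164.835ms=24/7b +263.736ms=2/7b
11) 3428.571ms=26/7b +263.736ms=2/7b
12) 3692.308ms=4b +1384.615ms=3/2b
13) 5076.923ms=11/2b +461.538ms=1/2b
14) 5538.462ms=6b +369.231ms=2/5b
15) 5907.692ms=32/5b +369.231ms=2/5b
16) 6276.923ms=34/5b +738.462ms=4/5b
17) 7015.385ms=38/5b +369.231ms=2/5b
Σ=8b of 8 (65bpm 2/4) — PASS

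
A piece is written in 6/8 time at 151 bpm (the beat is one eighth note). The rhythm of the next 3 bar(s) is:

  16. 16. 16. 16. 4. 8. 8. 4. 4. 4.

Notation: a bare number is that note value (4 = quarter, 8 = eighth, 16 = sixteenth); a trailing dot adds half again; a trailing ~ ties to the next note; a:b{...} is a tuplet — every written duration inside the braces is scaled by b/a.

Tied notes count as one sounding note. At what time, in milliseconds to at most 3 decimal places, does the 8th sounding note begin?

note 8 onset = 9b = 3576.159ms

1. 0.0ms @ 0 + 298.013ms (3/4)
2. 298.013ms @ 3/4 + 298.013ms (3/4)
3. 596.026ms @ 3/2 + 298.013ms (3/4)
4. 894.04ms @ 9/4 + 298.013ms (3/4)
5. 1192.053ms @ 3 + 1192.053ms (3)
6. 2384.106ms @ 6 + 596.026ms (3/2)
7. 2980.132ms @ 15/2 + 596.026ms (3/2)
8. 3576.159ms @ 9 + 1192.053ms (3)
9. 4768.212ms @ 12 + 1192.053ms (3)
10. 5960.265ms @ 15 + 1192.053ms (3)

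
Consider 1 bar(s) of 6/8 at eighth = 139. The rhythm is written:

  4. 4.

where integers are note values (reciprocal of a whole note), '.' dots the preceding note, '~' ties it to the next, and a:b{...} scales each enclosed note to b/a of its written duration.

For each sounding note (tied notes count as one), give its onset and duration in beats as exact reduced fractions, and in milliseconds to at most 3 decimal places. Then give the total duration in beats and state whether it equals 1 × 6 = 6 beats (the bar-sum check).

1) 0.0ms=0b +1294.964ms=3b
2) 1294.964ms=3b +1294.964ms=3b
Σ=6b of 6 (139bpm 6/8) — PASS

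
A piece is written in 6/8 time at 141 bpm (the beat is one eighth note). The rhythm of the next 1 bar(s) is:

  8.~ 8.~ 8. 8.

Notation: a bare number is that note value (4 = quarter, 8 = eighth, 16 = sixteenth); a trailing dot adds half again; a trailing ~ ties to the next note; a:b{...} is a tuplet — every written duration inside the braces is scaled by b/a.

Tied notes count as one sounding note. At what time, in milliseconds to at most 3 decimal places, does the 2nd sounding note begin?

1. 0.0ms @ 0 + 1914.894ms (9/2)
2. 1914.894ms @ 9/2 + 638.298ms (3/2)

note 2 onset = 9/2b = 1914.894ms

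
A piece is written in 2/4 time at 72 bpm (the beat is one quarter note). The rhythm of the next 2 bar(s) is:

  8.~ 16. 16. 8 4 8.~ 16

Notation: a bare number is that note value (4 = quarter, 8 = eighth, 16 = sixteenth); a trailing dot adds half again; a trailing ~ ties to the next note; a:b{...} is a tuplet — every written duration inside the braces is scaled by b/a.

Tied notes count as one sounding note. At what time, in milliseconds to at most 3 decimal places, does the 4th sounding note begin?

1. 0.0ms @ 0 + 937.5ms (9/8)
2. 937.5ms @ 9/8 + 312.5ms (3/8)
3. 1250.0ms @ 3/2 + 416.667ms (1/2)
4. 1666.667ms @ 2 + 833.333ms (1)
5. 2500.0ms @ 3 + 833.333ms (1)

note 4 onset = 2b = 1666.667ms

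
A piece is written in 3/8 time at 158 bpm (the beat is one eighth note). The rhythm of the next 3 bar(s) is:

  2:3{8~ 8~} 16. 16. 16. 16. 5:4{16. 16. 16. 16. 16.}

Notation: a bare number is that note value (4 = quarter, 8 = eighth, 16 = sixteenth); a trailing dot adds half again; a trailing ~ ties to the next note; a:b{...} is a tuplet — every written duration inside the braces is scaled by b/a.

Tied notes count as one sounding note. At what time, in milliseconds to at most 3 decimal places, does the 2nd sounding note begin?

1. 0.0ms @ 0 + 1424.051ms (15/4)
2. 1424.051ms @ 15/4 + 284.81ms (3/4)
3. 1708.861ms @ 9/2 + 284.81ms (3/4)
4. 1993.671ms @ 21/4 + 284.81ms (3/4)
5. 2278.481ms @ 6 + 227.848ms (3/5)
6. 2506.329ms @ 33/5 + 227.848ms (3/5)
7. 2734.177ms @ 36/5 + 227.848ms (3/5)
8. 2962.025ms @ 39/5 + 227.848ms (3/5)
9. 3189.873ms @ 42/5 + 227.848ms (3/5)

note 2 onset = 15/4b = 1424.051ms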